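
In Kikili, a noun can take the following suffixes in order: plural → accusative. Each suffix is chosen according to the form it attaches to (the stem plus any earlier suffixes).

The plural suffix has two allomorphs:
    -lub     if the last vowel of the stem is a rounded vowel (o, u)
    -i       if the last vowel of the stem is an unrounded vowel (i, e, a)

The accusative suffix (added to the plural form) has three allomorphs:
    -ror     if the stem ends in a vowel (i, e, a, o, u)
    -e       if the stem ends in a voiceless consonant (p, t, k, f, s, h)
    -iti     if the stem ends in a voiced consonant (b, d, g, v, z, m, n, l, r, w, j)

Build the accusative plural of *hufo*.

hufolubiti

Since the last vowel of *hufo* is /o/ (a rounded vowel), it takes -lub, giving *hufolub*.
The plural form *hufolub* — final sound /b/ (a voiced consonant) → -iti → *hufolubiti*.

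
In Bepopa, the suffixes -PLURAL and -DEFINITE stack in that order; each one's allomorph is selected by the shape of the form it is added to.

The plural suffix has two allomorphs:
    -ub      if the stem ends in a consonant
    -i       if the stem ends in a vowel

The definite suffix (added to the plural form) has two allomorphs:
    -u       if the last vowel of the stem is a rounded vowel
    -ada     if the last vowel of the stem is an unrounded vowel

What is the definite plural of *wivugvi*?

*wivugvi*: final sound = /i/, a vowel → -i → *wivugvii*.
The plural form *wivugvii*: last vowel = /i/, an unrounded vowel → -ada → *wivugviiada*.

wivugviiada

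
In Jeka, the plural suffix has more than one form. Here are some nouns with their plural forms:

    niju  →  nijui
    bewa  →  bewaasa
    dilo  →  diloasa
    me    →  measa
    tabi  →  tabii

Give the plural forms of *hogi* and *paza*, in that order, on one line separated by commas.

The pattern is height harmony: -i when the last vowel of the stem is a high vowel (*niju*, *tabi*); -asa when the last vowel of the stem is a non-high vowel (*bewa*, *dilo*, *me*).
The last vowel of *hogi* is /i/, which is a high vowel, so the suffix is -i, giving *hogii*.
*paza*: last vowel = /a/, a non-high vowel → -asa → *pazaasa*.

hogii, pazaasa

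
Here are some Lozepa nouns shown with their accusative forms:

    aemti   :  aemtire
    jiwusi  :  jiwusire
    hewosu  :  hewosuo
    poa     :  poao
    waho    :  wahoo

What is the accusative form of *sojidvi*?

sojidvire

Looking at the last vowel of each stem: -re when the last vowel of the stem is a front vowel (*aemti*, *jiwusi*); -o when the last vowel of the stem is a back vowel (*hewosu*, *poa*, *waho*).
Since the last vowel of *sojidvi* is /i/ (a front vowel), it takes -re, giving *sojidvire*.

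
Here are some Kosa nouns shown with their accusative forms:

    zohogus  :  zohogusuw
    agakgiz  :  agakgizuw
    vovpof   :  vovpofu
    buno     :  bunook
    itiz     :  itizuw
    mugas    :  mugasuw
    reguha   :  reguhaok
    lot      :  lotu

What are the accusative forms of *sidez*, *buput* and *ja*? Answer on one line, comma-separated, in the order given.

sidezuw, buputu, jaok

Looking at the final sound of each stem: -uw when the stem ends in a sibilant (*zohogus*, *agakgiz*, *itiz*, *mugas*); -u when the stem ends in a non-sibilant consonant (*vovpof*, *lot*); -ok when the stem ends in a vowel (*buno*, *reguha*).
*sidez* — final sound /z/ (a sibilant) → -uw → *sidezuw*.
*buput* — final sound /t/ (a non-sibilant consonant) → -u → *buputu*.
*ja*: final sound = /a/, a vowel → -ok → *jaok*.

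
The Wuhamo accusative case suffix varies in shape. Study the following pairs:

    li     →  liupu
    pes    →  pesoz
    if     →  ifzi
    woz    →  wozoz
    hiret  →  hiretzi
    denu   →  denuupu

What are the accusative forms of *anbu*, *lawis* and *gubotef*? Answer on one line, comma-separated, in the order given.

The suffix is conditioned by the final sound: -oz when the stem ends in a sibilant (*pes*, *woz*); -zi when the stem ends in a non-sibilant consonant (*if*, *hiret*); -upu when the stem ends in a vowel (*li*, *denu*).
The final sound of *anbu* is /u/, which is a vowel, so the suffix is -upu, giving *anbuupu*.
*lawis*: final sound = /s/, a sibilant → -oz → *lawisoz*.
*gubotef* — final sound /f/ (a non-sibilant consonant) → -zi → *gubotefzi*.

anbuupu, lawisoz, gubotefzi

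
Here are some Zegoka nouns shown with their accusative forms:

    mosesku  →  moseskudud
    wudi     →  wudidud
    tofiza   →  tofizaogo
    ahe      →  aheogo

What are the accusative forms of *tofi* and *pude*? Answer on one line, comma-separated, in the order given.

The alternation tracks the last vowel of the stem — -dud when the last vowel of the stem is a high vowel (*mosesku*, *wudi*); -ogo when the last vowel of the stem is a non-high vowel (*tofiza*, *ahe*).
*tofi*: last vowel = /i/, a high vowel → -dud → *tofidud*.
*pude*: last vowel = /e/, a non-high vowel → -ogo → *pudeogo*.

tofidud, pudeogo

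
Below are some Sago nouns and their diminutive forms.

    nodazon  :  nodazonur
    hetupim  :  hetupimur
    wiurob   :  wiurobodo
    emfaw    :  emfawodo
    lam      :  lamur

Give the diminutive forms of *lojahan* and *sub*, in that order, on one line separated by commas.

The alternation tracks the final consonant of the stem — -ur when the stem ends in a nasal (*nodazon*, *hetupim*, *lam*); -odo when the stem ends in a non-nasal consonant (*wiurob*, *emfaw*).
*lojahan* — final consonant /n/ (a nasal) → -ur → *lojahanur*.
Since the final consonant of *sub* is /b/ (non-nasal), it takes -odo, giving *subodo*.

lojahanur, subodo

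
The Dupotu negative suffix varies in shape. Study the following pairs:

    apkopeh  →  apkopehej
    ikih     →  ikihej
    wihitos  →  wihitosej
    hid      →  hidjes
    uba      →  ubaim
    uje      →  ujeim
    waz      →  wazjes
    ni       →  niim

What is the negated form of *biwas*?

biwasej

Looking at the final sound of each stem: -ej when the stem ends in a voiceless consonant (*apkopeh*, *ikih*, *wihitos*); -jes when the stem ends in a voiced consonant (*hid*, *waz*); -im when the stem ends in a vowel (*uba*, *uje*, *ni*).
*biwas* — final sound /s/ (a voiceless consonant) → -ej → *biwasej*.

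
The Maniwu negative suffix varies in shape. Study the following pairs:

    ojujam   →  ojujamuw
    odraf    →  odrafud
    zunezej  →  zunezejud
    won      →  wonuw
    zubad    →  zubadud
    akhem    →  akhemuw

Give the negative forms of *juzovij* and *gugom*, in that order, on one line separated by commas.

juzovijud, gugomuw

Looking at the final consonant of each stem: -uw when the stem ends in a nasal (*ojujam*, *won*, *akhem*); -ud when the stem ends in a non-nasal consonant (*odraf*, *zunezej*, *zubad*).
*juzovij*: final consonant = /j/, non-nasal → -ud → *juzovijud*.
The final consonant of *gugom* is /m/, which is a nasal, so the suffix is -uw, giving *gugomuw*.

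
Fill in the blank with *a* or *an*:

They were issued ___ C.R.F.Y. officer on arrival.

a

The indefinite article is chosen by the initial *sound* of the following word, not its spelling.
The initialism *C.R.F.Y.* is read letter by letter; the first letter, C, is pronounced /siː/, which begins with a consonant sound.
So the article is *a*: They were issued a C.R.F.Y. officer on arrival.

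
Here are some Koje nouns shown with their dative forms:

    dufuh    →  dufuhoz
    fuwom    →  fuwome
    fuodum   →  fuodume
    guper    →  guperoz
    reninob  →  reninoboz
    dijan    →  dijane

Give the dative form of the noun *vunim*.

The alternation tracks the final consonant of the stem — -e when the stem ends in a nasal (*fuwom*, *fuodum*, *dijan*); -oz when the stem ends in a non-nasal consonant (*dufuh*, *guper*, *reninob*).
The final consonant of *vunim* is /m/, which is a nasal, so the suffix is -e, giving *vunime*.

vunime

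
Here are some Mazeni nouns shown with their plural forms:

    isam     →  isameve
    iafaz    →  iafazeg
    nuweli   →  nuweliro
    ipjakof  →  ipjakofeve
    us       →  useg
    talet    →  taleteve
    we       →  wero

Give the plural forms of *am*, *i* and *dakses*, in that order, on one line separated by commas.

The alternation tracks the final sound of the stem — -eg when the stem ends in a sibilant (*iafaz*, *us*); -eve when the stem ends in a non-sibilant consonant (*isam*, *ipjakof*, *talet*); -ro when the stem ends in a vowel (*nuweli*, *we*).
*am*: final sound = /m/, a non-sibilant consonant → -eve → *ameve*.
The final sound of *i* is /i/, which is a vowel, so the suffix is -ro, giving *iro*.
The final sound of *dakses* is /s/, which is a sibilant, so the suffix is -eg, giving *dakseseg*.

ameve, iro, dakseseg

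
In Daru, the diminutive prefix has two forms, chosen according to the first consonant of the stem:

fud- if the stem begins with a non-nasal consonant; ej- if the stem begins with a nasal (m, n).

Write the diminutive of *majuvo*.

ejmajuvo

Since the first consonant of *majuvo* is /m/ (a nasal), it takes ej-, giving *ejmajuvo*.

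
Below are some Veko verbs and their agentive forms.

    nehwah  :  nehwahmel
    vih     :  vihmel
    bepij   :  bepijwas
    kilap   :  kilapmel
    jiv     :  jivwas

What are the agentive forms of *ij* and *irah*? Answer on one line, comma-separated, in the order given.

ijwas, irahmel

The pattern is voicing of the final consonant: -mel when the stem ends in a voiceless consonant (*nehwah*, *vih*, *kilap*); -was when the stem ends in a voiced consonant (*bepij*, *jiv*).
The final consonant of *ij* is /j/, which is voiced, so the suffix is -was, giving *ijwas*.
*irah*: final consonant = /h/, voiceless → -mel → *irahmel*.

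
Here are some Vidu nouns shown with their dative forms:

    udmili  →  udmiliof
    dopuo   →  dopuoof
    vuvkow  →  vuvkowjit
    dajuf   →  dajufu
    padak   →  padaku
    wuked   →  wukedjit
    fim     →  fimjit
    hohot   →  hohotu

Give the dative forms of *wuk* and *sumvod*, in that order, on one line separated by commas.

The pattern is voicing of the final sound: -u when the stem ends in a voiceless consonant (*dajuf*, *padak*, *hohot*); -jit when the stem ends in a voiced consonant (*vuvkow*, *wuked*, *fim*); -of when the stem ends in a vowel (*udmili*, *dopuo*).
Since the final sound of *wuk* is /k/ (a voiceless consonant), it takes -u, giving *wuku*.
Since the final sound of *sumvod* is /d/ (a voiced consonant), it takes -jit, giving *sumvodjit*.

wuku, sumvodjit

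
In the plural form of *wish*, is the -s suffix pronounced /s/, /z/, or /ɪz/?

/ɪz/

The stem *wish* ends in a sibilant (/s, z, ʃ, ʒ, tʃ, dʒ/).
The plural suffix surfaces as /ɪz/ after sibilants, /s/ after other voiceless consonants, and /z/ after other voiced sounds.
So the plural -s on *wish* is pronounced /ɪz/.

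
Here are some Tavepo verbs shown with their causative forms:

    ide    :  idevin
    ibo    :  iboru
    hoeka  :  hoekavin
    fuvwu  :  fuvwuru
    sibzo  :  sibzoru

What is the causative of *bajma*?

The alternation tracks the last vowel of the stem — -ru when the last vowel of the stem is a rounded vowel (*ibo*, *fuvwu*, *sibzo*); -vin when the last vowel of the stem is an unrounded vowel (*ide*, *hoeka*).
Since the last vowel of *bajma* is /a/ (an unrounded vowel), it takes -vin, giving *bajmavin*.

bajmavin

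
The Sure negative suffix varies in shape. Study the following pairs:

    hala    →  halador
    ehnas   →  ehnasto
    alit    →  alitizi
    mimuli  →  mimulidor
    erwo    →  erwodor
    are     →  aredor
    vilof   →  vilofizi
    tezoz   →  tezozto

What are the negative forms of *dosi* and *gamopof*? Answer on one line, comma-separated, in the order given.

Looking at the final sound of each stem: -to when the stem ends in a sibilant (*ehnas*, *tezoz*); -izi when the stem ends in a non-sibilant consonant (*alit*, *vilof*); -dor when the stem ends in a vowel (*hala*, *mimuli*, *erwo*, *are*).
The final sound of *dosi* is /i/, which is a vowel, so the suffix is -dor, giving *dosidor*.
The final sound of *gamopof* is /f/, which is a non-sibilant consonant, so the suffix is -izi, giving *gamopofizi*.

dosidor, gamopofizi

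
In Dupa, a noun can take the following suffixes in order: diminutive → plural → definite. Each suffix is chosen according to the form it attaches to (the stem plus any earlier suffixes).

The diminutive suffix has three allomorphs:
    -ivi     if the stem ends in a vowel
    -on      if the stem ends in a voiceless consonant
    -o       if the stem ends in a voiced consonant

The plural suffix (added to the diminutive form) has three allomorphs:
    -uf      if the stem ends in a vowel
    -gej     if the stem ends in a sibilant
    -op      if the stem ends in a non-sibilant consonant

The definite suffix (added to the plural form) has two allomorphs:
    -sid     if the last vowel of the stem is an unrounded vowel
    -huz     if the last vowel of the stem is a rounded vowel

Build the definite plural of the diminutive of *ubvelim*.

ubvelimoufhuz

*ubvelim*: final sound = /m/, a voiced consonant → -o → *ubvelimo*.
Since the final sound of the diminutive form *ubvelimo* is /o/ (a vowel), it takes -uf, giving *ubvelimouf*.
The plural form *ubvelimouf* — last vowel /u/ (a rounded vowel) → -huz → *ubvelimoufhuz*.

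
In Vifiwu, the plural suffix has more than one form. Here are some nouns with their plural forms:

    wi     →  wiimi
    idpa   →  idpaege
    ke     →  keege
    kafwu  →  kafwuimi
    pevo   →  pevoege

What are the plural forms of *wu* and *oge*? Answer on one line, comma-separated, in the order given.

The pattern is height harmony: -imi when the last vowel of the stem is a high vowel (*wi*, *kafwu*); -ege when the last vowel of the stem is a non-high vowel (*idpa*, *ke*, *pevo*).
*wu*: last vowel = /u/, a high vowel → -imi → *wuimi*.
Since the last vowel of *oge* is /e/ (a non-high vowel), it takes -ege, giving *ogeege*.

wuimi, ogeege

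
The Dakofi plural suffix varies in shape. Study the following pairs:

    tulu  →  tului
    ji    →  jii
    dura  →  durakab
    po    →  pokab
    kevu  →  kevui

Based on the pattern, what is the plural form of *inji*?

The alternation tracks the last vowel of the stem — -i when the last vowel of the stem is a high vowel (*tulu*, *ji*, *kevu*); -kab when the last vowel of the stem is a non-high vowel (*dura*, *po*).
*inji*: last vowel = /i/, a high vowel → -i → *injii*.

injii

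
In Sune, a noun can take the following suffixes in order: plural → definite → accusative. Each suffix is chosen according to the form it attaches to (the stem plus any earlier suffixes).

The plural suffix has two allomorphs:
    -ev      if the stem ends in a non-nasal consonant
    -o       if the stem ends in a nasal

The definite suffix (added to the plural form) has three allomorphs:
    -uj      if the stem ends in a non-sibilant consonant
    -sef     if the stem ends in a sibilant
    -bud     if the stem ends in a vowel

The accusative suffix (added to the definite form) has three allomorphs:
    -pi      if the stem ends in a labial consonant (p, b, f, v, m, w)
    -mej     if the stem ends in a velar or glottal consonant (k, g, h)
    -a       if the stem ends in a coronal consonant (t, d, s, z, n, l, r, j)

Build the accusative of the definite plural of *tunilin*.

tunilinobuda

*tunilin* — final consonant /n/ (a nasal) → -o → *tunilino*.
The plural form *tunilino* — final sound /o/ (a vowel) → -bud → *tunilinobud*.
The definite form *tunilinobud* — final consonant /d/ (coronal) → -a → *tunilinobuda*.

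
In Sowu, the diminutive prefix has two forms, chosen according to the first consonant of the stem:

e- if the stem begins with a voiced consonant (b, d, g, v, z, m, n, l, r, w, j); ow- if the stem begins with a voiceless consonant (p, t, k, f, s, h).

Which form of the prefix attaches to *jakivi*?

e-

*jakivi* — first consonant /j/ (voiced) → e-.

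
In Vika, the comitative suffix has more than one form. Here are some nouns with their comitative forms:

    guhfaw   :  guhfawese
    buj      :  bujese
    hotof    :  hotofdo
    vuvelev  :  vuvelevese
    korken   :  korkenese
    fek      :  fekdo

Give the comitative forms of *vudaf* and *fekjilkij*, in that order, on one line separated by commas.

Looking at the final consonant of each stem: -do when the stem ends in a voiceless consonant (*hotof*, *fek*); -ese when the stem ends in a voiced consonant (*guhfaw*, *buj*, *vuvelev*, *korken*).
*vudaf* — final consonant /f/ (voiceless) → -do → *vudafdo*.
Since the final consonant of *fekjilkij* is /j/ (voiced), it takes -ese, giving *fekjilkijese*.

vudafdo, fekjilkijese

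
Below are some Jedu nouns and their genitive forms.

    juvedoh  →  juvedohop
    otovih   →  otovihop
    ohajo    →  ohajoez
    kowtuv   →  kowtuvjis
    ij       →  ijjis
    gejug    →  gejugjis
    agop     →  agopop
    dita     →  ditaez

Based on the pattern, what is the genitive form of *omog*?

The alternation tracks the final sound of the stem — -op when the stem ends in a voiceless consonant (*juvedoh*, *otovih*, *agop*); -jis when the stem ends in a voiced consonant (*kowtuv*, *ij*, *gejug*); -ez when the stem ends in a vowel (*ohajo*, *dita*).
*omog*: final sound = /g/, a voiced consonant → -jis → *omogjis*.

omogjis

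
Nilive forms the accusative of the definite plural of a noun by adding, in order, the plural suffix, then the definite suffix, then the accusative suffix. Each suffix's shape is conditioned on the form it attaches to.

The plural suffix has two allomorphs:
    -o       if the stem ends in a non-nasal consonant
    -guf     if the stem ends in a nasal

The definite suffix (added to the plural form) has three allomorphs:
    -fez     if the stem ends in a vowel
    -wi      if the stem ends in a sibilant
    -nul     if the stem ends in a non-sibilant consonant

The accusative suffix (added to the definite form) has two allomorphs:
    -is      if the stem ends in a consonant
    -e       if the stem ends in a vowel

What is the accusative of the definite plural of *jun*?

jungufnulis

Since the final consonant of *jun* is /n/ (a nasal), it takes -guf, giving *junguf*.
The plural form *junguf*: final sound = /f/, a non-sibilant consonant → -nul → *jungufnul*.
The final sound of the definite form *jungufnul* is /l/, which is a consonant, so the accusative suffix is -is, giving *jungufnulis*.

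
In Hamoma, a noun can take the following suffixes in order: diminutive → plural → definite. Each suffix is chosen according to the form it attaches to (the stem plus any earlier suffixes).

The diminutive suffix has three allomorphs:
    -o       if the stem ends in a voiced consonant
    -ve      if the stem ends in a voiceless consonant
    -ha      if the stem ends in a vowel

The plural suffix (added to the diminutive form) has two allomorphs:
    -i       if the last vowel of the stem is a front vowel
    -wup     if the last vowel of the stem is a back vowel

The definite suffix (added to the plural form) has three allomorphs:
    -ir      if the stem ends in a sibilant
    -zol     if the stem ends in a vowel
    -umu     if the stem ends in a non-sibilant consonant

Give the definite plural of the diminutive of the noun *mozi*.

mozihawupumu

*mozi* — final sound /i/ (a vowel) → -ha → *moziha*.
The diminutive form *moziha* — last vowel /a/ (a back vowel) → -wup → *mozihawup*.
The plural form *mozihawup* — final sound /p/ (a non-sibilant consonant) → -umu → *mozihawupumu*.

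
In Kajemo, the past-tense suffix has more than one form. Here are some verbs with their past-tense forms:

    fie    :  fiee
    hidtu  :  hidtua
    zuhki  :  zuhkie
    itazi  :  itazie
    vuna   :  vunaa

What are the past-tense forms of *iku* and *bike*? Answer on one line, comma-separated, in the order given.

The pattern is front/back vowel harmony: -e when the last vowel of the stem is a front vowel (*fie*, *zuhki*, *itazi*); -a when the last vowel of the stem is a back vowel (*hidtu*, *vuna*).
*iku*: last vowel = /u/, a back vowel → -a → *ikua*.
Since the last vowel of *bike* is /e/ (a front vowel), it takes -e, giving *bikee*.

ikua, bikee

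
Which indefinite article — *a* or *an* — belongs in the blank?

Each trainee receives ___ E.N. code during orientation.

The indefinite article is chosen by the initial *sound* of the following word, not its spelling.
The initialism *E.N.* is read letter by letter; the first letter, E, is pronounced /iː/, which begins with a vowel sound.
So the article is *an*: Each trainee receives an E.N. code during orientation.

an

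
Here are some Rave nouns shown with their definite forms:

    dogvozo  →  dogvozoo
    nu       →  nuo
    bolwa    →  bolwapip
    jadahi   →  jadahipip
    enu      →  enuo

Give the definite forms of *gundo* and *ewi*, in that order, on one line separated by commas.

The alternation tracks the last vowel of the stem — -o when the last vowel of the stem is a rounded vowel (*dogvozo*, *nu*, *enu*); -pip when the last vowel of the stem is an unrounded vowel (*bolwa*, *jadahi*).
*gundo* — last vowel /o/ (a rounded vowel) → -o → *gundoo*.
*ewi* — last vowel /i/ (an unrounded vowel) → -pip → *ewipip*.

gundoo, ewipip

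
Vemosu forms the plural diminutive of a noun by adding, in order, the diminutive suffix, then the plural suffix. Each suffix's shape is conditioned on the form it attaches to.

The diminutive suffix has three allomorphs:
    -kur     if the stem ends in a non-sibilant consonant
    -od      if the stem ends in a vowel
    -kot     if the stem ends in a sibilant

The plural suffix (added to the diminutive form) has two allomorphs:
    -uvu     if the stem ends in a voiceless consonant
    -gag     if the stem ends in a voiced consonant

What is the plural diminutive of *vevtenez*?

vevtenezkotuvu

Since the final sound of *vevtenez* is /z/ (a sibilant), it takes -kot, giving *vevtenezkot*.
The final consonant of the diminutive form *vevtenezkot* is /t/, which is voiceless, so the plural suffix is -uvu, giving *vevtenezkotuvu*.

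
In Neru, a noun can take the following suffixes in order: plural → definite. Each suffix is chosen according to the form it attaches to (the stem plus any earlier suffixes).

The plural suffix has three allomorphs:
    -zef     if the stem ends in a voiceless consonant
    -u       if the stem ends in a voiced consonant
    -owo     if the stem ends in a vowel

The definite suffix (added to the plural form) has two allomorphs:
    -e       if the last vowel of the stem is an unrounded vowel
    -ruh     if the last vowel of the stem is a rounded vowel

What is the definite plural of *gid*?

giduruh

*gid* — final sound /d/ (a voiced consonant) → -u → *gidu*.
The last vowel of the plural form *gidu* is /u/, which is a rounded vowel, so the definite suffix is -ruh, giving *giduruh*.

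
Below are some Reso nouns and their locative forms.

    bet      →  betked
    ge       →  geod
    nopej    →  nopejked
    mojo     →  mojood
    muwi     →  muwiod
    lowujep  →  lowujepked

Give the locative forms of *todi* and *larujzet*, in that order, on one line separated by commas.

The suffix is conditioned by the final sound: -ked when the stem ends in a consonant (*bet*, *nopej*, *lowujep*); -od when the stem ends in a vowel (*ge*, *mojo*, *muwi*).
*todi*: final sound = /i/, a vowel → -od → *todiod*.
*larujzet*: final sound = /t/, a consonant → -ked → *larujzetked*.

todiod, larujzetked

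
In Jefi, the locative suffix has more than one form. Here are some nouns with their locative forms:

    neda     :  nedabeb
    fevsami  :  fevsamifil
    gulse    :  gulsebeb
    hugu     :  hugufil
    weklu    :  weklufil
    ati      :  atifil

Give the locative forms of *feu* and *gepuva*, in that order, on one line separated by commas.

feufil, gepuvabeb

The alternation tracks the last vowel of the stem — -fil when the last vowel of the stem is a high vowel (*fevsami*, *hugu*, *weklu*, *ati*); -beb when the last vowel of the stem is a non-high vowel (*neda*, *gulse*).
Since the last vowel of *feu* is /u/ (a high vowel), it takes -fil, giving *feufil*.
*gepuva* — last vowel /a/ (a non-high vowel) → -beb → *gepuvabeb*.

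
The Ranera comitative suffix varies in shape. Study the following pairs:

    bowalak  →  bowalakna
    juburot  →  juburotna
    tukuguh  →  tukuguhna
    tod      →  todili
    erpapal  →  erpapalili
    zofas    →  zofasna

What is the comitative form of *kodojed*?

The suffix is conditioned by the final consonant: -na when the stem ends in a voiceless consonant (*bowalak*, *juburot*, *tukuguh*, *zofas*); -ili when the stem ends in a voiced consonant (*tod*, *erpapal*).
Since the final consonant of *kodojed* is /d/ (voiced), it takes -ili, giving *kodojedili*.

kodojedili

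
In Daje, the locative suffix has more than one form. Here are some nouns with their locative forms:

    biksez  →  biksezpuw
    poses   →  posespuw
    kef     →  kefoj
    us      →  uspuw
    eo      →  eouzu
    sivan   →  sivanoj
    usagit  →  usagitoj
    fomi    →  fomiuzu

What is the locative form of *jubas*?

jubaspuw

Looking at the final sound of each stem: -puw when the stem ends in a sibilant (*biksez*, *poses*, *us*); -oj when the stem ends in a non-sibilant consonant (*kef*, *sivan*, *usagit*); -uzu when the stem ends in a vowel (*eo*, *fomi*).
Since the final sound of *jubas* is /s/ (a sibilant), it takes -puw, giving *jubaspuw*.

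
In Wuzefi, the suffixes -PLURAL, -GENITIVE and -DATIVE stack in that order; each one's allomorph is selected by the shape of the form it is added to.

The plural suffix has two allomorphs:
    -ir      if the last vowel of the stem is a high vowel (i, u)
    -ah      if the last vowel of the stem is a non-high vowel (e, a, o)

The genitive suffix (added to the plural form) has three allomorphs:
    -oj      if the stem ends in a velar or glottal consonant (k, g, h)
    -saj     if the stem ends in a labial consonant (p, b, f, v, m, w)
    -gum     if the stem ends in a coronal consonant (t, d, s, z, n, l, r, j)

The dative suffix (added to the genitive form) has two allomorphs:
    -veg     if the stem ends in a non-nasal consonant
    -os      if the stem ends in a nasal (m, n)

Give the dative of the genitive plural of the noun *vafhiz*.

*vafhiz*: last vowel = /i/, a high vowel → -ir → *vafhizir*.
The final consonant of the plural form *vafhizir* is /r/, which is coronal, so the genitive suffix is -gum, giving *vafhizirgum*.
The final consonant of the genitive form *vafhizirgum* is /m/, which is a nasal, so the dative suffix is -os, giving *vafhizirgumos*.

vafhizirgumos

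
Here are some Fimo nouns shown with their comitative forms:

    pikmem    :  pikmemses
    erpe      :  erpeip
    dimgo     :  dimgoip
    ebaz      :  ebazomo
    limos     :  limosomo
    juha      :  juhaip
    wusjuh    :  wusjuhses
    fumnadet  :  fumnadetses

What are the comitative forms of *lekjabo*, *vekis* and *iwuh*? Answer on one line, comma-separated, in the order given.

lekjaboip, vekisomo, iwuhses

The alternation tracks the final sound of the stem — -omo when the stem ends in a sibilant (*ebaz*, *limos*); -ses when the stem ends in a non-sibilant consonant (*pikmem*, *wusjuh*, *fumnadet*); -ip when the stem ends in a vowel (*erpe*, *dimgo*, *juha*).
Since the final sound of *lekjabo* is /o/ (a vowel), it takes -ip, giving *lekjaboip*.
*vekis* — final sound /s/ (a sibilant) → -omo → *vekisomo*.
The final sound of *iwuh* is /h/, which is a non-sibilant consonant, so the suffix is -ses, giving *iwuhses*.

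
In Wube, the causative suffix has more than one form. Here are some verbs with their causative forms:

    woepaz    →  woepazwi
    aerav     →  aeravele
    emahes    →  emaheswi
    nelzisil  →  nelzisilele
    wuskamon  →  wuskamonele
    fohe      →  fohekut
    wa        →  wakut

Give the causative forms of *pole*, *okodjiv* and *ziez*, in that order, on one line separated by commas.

The alternation tracks the final sound of the stem — -wi when the stem ends in a sibilant (*woepaz*, *emahes*); -ele when the stem ends in a non-sibilant consonant (*aerav*, *nelzisil*, *wuskamon*); -kut when the stem ends in a vowel (*fohe*, *wa*).
Since the final sound of *pole* is /e/ (a vowel), it takes -kut, giving *polekut*.
The final sound of *okodjiv* is /v/, which is a non-sibilant consonant, so the suffix is -ele, giving *okodjivele*.
*ziez*: final sound = /z/, a sibilant → -wi → *ziezwi*.

polekut, okodjivele, ziezwi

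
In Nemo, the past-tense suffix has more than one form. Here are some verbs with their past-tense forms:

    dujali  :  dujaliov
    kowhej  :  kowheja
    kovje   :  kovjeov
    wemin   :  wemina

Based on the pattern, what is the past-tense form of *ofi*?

ofiov

Looking at the final sound of each stem: -a when the stem ends in a consonant (*kowhej*, *wemin*); -ov when the stem ends in a vowel (*dujali*, *kovje*).
The final sound of *ofi* is /i/, which is a vowel, so the suffix is -ov, giving *ofiov*.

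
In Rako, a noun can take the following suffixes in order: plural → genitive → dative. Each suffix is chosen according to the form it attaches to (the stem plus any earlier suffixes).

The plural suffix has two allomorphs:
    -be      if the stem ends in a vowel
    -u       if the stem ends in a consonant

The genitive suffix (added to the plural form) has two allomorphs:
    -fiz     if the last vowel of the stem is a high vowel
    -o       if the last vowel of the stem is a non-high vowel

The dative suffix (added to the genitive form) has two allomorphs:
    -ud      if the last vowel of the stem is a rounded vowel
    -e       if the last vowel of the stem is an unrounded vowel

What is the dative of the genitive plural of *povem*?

The final sound of *povem* is /m/, which is a consonant, so the plural suffix is -u, giving *povemu*.
The last vowel of the plural form *povemu* is /u/, which is a high vowel, so the genitive suffix is -fiz, giving *povemufiz*.
The genitive form *povemufiz* — last vowel /i/ (an unrounded vowel) → -e → *povemufize*.

povemufize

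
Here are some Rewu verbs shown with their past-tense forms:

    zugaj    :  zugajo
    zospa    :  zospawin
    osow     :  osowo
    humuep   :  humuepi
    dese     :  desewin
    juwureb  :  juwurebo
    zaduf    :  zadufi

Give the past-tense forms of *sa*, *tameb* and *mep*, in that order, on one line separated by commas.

The suffix is conditioned by the final sound: -i when the stem ends in a voiceless consonant (*humuep*, *zaduf*); -o when the stem ends in a voiced consonant (*zugaj*, *osow*, *juwureb*); -win when the stem ends in a vowel (*zospa*, *dese*).
*sa* — final sound /a/ (a vowel) → -win → *sawin*.
Since the final sound of *tameb* is /b/ (a voiced consonant), it takes -o, giving *tamebo*.
The final sound of *mep* is /p/, which is a voiceless consonant, so the suffix is -i, giving *mepi*.

sawin, tamebo, mepi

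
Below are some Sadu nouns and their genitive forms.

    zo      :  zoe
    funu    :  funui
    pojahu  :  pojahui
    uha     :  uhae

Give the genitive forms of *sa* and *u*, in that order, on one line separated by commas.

The suffix is conditioned by the last vowel: -i when the last vowel of the stem is a high vowel (*funu*, *pojahu*); -e when the last vowel of the stem is a non-high vowel (*zo*, *uha*).
The last vowel of *sa* is /a/, which is a non-high vowel, so the suffix is -e, giving *sae*.
*u* — last vowel /u/ (a high vowel) → -i → *ui*.

sae, ui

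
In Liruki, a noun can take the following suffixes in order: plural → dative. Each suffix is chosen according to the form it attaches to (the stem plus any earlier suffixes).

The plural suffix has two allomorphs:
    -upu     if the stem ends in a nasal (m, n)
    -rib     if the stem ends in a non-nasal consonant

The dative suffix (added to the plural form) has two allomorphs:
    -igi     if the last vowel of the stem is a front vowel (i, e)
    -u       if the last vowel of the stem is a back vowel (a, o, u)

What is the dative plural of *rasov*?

rasovribigi

The final consonant of *rasov* is /v/, which is non-nasal, so the plural suffix is -rib, giving *rasovrib*.
The last vowel of the plural form *rasovrib* is /i/, which is a front vowel, so the dative suffix is -igi, giving *rasovribigi*.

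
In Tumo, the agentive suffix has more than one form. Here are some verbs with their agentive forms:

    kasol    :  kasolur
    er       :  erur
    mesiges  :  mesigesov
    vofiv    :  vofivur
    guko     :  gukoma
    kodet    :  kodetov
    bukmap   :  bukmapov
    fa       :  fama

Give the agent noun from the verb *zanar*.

The suffix is conditioned by the final sound: -ov when the stem ends in a voiceless consonant (*mesiges*, *kodet*, *bukmap*); -ur when the stem ends in a voiced consonant (*kasol*, *er*, *vofiv*); -ma when the stem ends in a vowel (*guko*, *fa*).
Since the final sound of *zanar* is /r/ (a voiced consonant), it takes -ur, giving *zanarur*.

zanarur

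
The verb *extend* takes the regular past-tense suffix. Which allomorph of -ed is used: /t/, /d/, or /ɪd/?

/ɪd/

The stem *extend* ends in /t/ or /d/.
The -ed suffix is realized as /ɪd/ after /t, d/; as /t/ after other voiceless consonants; and as /d/ after other voiced sounds.
So -ed on *extend* is pronounced /ɪd/.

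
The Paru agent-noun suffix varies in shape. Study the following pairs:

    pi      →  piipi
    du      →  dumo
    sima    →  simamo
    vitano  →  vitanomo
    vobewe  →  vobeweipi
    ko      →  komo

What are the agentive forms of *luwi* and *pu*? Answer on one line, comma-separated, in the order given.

luwiipi, pumo

The alternation tracks the last vowel of the stem — -ipi when the last vowel of the stem is a front vowel (*pi*, *vobewe*); -mo when the last vowel of the stem is a back vowel (*du*, *sima*, *vitano*, *ko*).
*luwi*: last vowel = /i/, a front vowel → -ipi → *luwiipi*.
The last vowel of *pu* is /u/, which is a back vowel, so the suffix is -mo, giving *pumo*.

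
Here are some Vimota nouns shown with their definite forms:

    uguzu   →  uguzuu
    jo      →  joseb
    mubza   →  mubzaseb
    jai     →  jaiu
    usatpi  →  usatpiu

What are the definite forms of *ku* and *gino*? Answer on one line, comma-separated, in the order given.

The suffix is conditioned by the last vowel: -u when the last vowel of the stem is a high vowel (*uguzu*, *jai*, *usatpi*); -seb when the last vowel of the stem is a non-high vowel (*jo*, *mubza*).
The last vowel of *ku* is /u/, which is a high vowel, so the suffix is -u, giving *kuu*.
Since the last vowel of *gino* is /o/ (a non-high vowel), it takes -seb, giving *ginoseb*.

kuu, ginoseb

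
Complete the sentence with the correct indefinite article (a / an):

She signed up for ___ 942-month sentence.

The indefinite article is chosen by the initial *sound* of the following word, not its spelling.
The number *942* is spoken "nine hundred …", beginning with /naɪn/ — a consonant sound.
So the article is *a*: She signed up for a 942-month sentence.

a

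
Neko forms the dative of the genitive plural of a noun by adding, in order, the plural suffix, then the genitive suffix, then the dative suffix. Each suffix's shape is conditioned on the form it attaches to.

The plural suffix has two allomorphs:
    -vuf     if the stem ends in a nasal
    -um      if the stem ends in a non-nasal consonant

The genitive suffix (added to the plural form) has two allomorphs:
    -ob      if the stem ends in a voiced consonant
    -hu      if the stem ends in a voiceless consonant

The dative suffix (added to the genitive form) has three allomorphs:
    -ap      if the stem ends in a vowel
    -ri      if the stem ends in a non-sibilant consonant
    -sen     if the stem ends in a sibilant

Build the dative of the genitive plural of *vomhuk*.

vomhukumobri

Since the final consonant of *vomhuk* is /k/ (non-nasal), it takes -um, giving *vomhukum*.
The final consonant of the plural form *vomhukum* is /m/, which is voiced, so the genitive suffix is -ob, giving *vomhukumob*.
The final sound of the genitive form *vomhukumob* is /b/, which is a non-sibilant consonant, so the dative suffix is -ri, giving *vomhukumobri*.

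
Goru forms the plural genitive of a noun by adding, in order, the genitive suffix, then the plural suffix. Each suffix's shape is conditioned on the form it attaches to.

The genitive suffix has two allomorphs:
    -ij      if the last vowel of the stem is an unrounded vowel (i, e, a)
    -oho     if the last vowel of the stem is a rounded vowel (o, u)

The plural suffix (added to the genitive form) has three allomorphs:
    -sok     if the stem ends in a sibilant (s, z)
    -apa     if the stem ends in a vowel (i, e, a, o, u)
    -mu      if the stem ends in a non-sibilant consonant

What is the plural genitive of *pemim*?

*pemim*: last vowel = /i/, an unrounded vowel → -ij → *pemimij*.
The final sound of the genitive form *pemimij* is /j/, which is a non-sibilant consonant, so the plural suffix is -mu, giving *pemimijmu*.

pemimijmu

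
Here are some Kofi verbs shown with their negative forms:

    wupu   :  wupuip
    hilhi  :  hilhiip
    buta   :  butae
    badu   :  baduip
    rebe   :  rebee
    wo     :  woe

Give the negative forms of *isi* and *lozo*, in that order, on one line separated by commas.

Looking at the last vowel of each stem: -ip when the last vowel of the stem is a high vowel (*wupu*, *hilhi*, *badu*); -e when the last vowel of the stem is a non-high vowel (*buta*, *rebe*, *wo*).
The last vowel of *isi* is /i/, which is a high vowel, so the suffix is -ip, giving *isiip*.
*lozo* — last vowel /o/ (a non-high vowel) → -e → *lozoe*.

isiip, lozoe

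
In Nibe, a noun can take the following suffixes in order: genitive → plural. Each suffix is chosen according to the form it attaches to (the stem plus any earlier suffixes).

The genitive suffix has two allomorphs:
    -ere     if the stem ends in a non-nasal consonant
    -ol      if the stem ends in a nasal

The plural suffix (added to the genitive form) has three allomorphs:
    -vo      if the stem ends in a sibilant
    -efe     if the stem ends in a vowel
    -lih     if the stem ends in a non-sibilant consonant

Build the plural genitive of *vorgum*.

vorgumollih

*vorgum*: final consonant = /m/, a nasal → -ol → *vorgumol*.
The genitive form *vorgumol* — final sound /l/ (a non-sibilant consonant) → -lih → *vorgumollih*.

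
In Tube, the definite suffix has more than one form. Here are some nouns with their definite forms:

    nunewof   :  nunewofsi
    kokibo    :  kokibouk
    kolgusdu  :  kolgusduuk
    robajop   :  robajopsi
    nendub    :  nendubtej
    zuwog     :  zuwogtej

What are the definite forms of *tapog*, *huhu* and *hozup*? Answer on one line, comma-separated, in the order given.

tapogtej, huhuuk, hozupsi

The pattern is voicing of the final sound: -si when the stem ends in a voiceless consonant (*nunewof*, *robajop*); -tej when the stem ends in a voiced consonant (*nendub*, *zuwog*); -uk when the stem ends in a vowel (*kokibo*, *kolgusdu*).
*tapog* — final sound /g/ (a voiced consonant) → -tej → *tapogtej*.
*huhu* — final sound /u/ (a vowel) → -uk → *huhuuk*.
*hozup*: final sound = /p/, a voiceless consonant → -si → *hozupsi*.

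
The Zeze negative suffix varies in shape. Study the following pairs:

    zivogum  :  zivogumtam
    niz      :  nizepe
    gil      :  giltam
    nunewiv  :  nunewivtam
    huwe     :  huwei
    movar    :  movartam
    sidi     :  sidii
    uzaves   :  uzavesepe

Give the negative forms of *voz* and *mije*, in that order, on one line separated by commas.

vozepe, mijei

The pattern is sibilance of the final sound: -epe when the stem ends in a sibilant (*niz*, *uzaves*); -tam when the stem ends in a non-sibilant consonant (*zivogum*, *gil*, *nunewiv*, *movar*); -i when the stem ends in a vowel (*huwe*, *sidi*).
*voz*: final sound = /z/, a sibilant → -epe → *vozepe*.
The final sound of *mije* is /e/, which is a vowel, so the suffix is -i, giving *mijei*.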